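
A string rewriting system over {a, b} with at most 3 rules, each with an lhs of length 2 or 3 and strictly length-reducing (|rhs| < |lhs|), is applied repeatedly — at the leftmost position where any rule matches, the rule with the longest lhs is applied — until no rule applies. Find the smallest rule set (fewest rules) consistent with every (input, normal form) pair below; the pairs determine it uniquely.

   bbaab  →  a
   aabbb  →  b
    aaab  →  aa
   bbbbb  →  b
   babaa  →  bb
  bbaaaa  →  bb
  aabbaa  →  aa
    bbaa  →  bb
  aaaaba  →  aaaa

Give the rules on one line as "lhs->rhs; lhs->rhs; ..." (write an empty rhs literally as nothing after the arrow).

ab->; ba->b; bbb->a

  | bbaab => bbab => bbb => a
  | aabbb => abb => b
  | aaab => aa
  | bbbbb => abb => b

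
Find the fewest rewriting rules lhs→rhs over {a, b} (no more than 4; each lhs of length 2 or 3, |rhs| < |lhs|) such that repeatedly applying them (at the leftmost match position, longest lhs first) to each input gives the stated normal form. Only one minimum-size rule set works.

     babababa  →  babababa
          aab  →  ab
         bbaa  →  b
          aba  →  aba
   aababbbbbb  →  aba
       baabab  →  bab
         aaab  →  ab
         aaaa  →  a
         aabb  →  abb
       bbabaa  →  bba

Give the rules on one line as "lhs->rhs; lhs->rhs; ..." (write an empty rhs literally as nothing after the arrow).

  | babababa
  | aab => ab
  | bbaa => b
  | aba

aa->a; baa->; bbb->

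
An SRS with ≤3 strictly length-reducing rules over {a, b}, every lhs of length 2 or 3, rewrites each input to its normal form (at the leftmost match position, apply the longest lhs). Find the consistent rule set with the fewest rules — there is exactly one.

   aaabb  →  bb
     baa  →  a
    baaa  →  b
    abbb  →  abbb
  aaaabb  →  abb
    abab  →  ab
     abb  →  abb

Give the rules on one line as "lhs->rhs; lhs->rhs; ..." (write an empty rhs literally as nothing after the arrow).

  | aaabb => babb => bb
  | baa => a
  | baaa => aa => b
  | abbb

aa->b; ba->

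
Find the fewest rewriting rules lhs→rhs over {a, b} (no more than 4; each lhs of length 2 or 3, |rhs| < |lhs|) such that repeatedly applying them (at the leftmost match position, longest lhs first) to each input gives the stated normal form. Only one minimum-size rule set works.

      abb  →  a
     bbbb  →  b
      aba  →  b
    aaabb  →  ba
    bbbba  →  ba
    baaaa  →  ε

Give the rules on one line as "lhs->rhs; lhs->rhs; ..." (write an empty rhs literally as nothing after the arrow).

aa->b; ab->a; bbb->

  | abb => ab => a
  | bbbb => b
  | aba => aa => b
  | aaabb => babb => bab => ba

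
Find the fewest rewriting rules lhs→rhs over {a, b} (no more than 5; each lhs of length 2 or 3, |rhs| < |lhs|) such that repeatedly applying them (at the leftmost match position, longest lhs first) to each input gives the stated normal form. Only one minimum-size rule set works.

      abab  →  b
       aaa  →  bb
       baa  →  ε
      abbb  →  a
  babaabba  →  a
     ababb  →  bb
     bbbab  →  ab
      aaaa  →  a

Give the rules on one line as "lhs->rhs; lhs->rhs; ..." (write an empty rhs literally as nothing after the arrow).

  | abab => aab => b
  | aaa => bb
  | baa => aa => ε
  | abbb => a

aa->; aaa->bb; ba->a; bbb->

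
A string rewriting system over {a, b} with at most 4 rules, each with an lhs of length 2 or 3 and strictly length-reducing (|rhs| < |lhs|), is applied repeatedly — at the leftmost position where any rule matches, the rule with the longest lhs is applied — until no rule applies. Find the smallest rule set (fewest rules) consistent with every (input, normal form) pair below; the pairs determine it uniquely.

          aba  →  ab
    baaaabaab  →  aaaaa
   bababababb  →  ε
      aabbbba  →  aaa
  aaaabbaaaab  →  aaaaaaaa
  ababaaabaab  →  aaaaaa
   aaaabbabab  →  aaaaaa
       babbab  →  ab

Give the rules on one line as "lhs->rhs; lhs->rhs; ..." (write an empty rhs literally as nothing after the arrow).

aab->aa; aba->ab; ba->; bb->

  | aba => ab
  | baaaabaab => aaabaab => aaaaab => aaaaa
  | bababababb => babababb => bababb => babb => bb => ε
  | aabbbba => aabbba => aabba => aaba => aaa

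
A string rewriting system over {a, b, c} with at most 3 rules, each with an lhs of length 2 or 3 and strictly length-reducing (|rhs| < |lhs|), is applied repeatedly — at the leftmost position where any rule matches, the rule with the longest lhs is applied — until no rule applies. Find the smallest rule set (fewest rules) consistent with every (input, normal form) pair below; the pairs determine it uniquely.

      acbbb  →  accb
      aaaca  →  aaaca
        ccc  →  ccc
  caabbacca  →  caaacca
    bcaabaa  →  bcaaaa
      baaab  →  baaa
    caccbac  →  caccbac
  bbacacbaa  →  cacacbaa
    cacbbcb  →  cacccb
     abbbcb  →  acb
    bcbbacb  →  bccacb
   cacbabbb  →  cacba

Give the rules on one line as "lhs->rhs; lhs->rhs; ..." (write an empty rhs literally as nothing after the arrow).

ab->a; bb->c

  | acbbb => accb
  | aaaca
  | ccc
  | caabbacca => caabacca => caaacca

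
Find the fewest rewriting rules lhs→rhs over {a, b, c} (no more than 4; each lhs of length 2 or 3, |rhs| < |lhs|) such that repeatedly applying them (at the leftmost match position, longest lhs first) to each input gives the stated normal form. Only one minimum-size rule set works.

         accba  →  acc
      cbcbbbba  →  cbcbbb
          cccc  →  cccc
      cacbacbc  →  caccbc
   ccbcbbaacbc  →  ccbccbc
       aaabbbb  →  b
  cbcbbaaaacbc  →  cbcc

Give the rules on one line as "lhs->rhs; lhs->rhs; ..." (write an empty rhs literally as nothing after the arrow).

  | accba => acc
  | cbcbbbba => cbcbbb
  | cccc
  | cacbacbc => caccbc

aac->a; ab->; ba->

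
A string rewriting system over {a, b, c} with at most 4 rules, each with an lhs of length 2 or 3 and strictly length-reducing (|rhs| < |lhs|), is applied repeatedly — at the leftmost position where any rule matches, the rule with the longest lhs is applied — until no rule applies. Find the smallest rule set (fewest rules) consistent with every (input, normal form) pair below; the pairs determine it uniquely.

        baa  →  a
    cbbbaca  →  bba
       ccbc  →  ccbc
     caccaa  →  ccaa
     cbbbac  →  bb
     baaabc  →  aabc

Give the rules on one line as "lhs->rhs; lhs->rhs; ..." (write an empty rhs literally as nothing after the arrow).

ac->; baa->a; cbb->b

  | baa => a
  | cbbbaca => bbaca => bba
  | ccbc
  | caccaa => ccaa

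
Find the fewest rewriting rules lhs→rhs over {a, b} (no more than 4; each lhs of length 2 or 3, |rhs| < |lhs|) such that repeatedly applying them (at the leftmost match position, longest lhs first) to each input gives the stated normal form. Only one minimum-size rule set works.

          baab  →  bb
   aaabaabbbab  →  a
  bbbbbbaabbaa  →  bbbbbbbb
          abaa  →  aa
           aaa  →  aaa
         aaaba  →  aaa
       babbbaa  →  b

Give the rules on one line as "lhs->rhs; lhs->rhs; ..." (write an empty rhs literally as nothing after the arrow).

ab->; baa->b; bab->a

  | baab => bb
  | aaabaabbbab => aaaabbbab => aaabbab => aabab => aab => a
  | bbbbbbaabbaa => bbbbbbbbaa => bbbbbbbb
  | abaa => aa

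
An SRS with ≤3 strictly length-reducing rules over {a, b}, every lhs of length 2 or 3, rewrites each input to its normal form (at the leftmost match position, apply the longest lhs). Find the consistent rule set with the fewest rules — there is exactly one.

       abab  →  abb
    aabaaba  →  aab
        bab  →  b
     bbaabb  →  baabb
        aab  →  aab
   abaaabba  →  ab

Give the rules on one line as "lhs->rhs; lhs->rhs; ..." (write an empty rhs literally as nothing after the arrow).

aba->ab; bab->b; bba->ba

  | abab => abb
  | aabaaba => aababa => aabba => aaba => aab
  | bab => b
  | bbaabb => baabb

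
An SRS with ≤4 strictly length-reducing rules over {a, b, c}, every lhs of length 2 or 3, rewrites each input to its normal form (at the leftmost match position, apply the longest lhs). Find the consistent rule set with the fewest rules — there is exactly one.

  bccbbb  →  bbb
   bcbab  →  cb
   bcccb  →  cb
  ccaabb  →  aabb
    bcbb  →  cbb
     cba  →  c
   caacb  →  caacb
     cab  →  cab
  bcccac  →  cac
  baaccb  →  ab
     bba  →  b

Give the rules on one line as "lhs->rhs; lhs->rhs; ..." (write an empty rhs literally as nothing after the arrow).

  | bccbbb => ccbbb => bbb
  | bcbab => cbab => cb
  | bcccb => cccb => cb
  | ccaabb => aabb

ba->; bc->c; cc->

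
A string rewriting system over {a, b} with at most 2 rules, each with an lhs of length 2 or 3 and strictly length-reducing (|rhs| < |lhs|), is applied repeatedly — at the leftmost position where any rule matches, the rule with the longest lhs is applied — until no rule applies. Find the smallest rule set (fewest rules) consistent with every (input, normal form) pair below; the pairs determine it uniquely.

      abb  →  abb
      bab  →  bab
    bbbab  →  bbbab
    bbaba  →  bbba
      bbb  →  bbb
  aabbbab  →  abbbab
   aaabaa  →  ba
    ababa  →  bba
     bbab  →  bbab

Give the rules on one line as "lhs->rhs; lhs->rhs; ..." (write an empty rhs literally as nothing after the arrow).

aa->a; aba->ba

  | abb
  | bab
  | bbbab
  | bbaba => bbba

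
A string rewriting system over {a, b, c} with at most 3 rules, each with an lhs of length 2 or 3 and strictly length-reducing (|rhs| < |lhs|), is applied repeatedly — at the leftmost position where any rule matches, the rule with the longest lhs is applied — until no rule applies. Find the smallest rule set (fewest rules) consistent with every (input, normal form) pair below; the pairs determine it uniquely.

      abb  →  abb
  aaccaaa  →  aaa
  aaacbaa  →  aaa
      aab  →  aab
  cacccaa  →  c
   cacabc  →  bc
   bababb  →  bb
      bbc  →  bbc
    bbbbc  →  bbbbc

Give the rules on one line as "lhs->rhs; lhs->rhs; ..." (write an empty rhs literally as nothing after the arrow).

ba->; ca->

  | abb
  | aaccaaa => aacaa => aaa
  | aaacbaa => aaaca => aaa
  | aab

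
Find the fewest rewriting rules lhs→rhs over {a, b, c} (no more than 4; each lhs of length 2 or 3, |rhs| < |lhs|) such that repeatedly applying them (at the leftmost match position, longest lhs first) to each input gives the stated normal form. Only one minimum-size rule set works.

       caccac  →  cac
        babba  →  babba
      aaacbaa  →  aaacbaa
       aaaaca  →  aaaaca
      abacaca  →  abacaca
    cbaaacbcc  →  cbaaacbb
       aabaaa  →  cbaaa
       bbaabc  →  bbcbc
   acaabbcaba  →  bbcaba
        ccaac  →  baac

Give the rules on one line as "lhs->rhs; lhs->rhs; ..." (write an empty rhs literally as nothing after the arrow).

  | caccac => cac
  | babba
  | aaacbaa
  | aaaaca

aab->cb; acc->; cc->b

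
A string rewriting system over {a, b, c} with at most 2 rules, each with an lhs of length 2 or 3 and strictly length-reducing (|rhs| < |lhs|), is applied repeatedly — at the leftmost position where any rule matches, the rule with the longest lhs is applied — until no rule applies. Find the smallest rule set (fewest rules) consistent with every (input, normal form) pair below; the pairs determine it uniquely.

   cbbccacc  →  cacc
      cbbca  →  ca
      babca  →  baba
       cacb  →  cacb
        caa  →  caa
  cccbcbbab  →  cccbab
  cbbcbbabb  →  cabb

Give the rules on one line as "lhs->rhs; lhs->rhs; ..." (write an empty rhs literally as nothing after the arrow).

  | cbbccacc => cbbcacc => cbbacc => cacc
  | cbbca => cbba => ca
  | babca => baba
  | cacb

bba->a; bc->b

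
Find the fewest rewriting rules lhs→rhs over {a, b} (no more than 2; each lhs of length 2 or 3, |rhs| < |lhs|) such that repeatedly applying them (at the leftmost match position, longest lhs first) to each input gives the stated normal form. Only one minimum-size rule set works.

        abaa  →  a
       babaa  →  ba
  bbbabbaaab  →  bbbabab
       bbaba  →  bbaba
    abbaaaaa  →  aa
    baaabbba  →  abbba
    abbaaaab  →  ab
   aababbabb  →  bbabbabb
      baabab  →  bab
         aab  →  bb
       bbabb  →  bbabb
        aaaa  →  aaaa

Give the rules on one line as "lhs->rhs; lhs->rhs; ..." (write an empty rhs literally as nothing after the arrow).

  | abaa => a
  | babaa => ba
  | bbbabbaaab => bbbabab
  | bbaba

aab->bb; baa->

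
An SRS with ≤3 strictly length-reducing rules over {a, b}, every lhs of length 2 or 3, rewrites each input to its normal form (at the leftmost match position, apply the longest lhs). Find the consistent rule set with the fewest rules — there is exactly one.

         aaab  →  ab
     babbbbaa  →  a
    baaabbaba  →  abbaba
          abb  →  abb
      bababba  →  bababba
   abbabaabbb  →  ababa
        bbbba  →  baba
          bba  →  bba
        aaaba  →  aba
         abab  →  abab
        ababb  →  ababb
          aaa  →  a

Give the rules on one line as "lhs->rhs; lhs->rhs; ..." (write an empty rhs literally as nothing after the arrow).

aa->a; baa->a; bbb->ba

  | aaab => aab => ab
  | babbbbaa => bababaa => babaa => baa => a
  | baaabbaba => aabbaba => abbaba
  | abb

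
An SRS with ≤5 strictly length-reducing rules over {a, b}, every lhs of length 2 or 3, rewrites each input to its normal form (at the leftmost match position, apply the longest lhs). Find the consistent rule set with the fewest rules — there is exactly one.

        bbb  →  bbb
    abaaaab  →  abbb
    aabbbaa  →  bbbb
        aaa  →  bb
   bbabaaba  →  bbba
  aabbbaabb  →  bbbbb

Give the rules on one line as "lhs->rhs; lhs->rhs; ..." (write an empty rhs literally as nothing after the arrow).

  | bbb
  | abaaaab => abbbab => abbb
  | aabbbaa => bbbaa => bbbb
  | aaa => bb

aa->b; aaa->bb; aab->b; bab->b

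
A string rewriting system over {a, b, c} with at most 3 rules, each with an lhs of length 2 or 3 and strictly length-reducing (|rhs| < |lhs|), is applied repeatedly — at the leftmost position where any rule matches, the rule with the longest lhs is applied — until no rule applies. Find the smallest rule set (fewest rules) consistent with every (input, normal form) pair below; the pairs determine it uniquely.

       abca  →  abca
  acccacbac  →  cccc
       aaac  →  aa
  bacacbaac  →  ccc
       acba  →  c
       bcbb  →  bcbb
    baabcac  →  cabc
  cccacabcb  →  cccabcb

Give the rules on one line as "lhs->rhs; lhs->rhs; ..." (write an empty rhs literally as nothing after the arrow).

  | abca
  | acccacbac => ccacbac => ccbac => cccc
  | aaac => aa
  | bacacbaac => ccacbaac => ccbaac => cccac => ccc

ac->; ba->c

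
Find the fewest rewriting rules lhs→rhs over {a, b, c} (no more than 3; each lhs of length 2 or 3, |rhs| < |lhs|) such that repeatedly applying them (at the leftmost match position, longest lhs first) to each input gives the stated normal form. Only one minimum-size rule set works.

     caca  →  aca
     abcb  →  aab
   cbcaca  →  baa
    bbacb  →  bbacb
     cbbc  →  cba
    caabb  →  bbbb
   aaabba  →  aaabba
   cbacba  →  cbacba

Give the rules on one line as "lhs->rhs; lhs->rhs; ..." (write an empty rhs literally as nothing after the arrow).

bc->a; caa->bb; cac->ac

  | caca => aca
  | abcb => aab
  | cbcaca => caaca => bbca => baa
  | bbacb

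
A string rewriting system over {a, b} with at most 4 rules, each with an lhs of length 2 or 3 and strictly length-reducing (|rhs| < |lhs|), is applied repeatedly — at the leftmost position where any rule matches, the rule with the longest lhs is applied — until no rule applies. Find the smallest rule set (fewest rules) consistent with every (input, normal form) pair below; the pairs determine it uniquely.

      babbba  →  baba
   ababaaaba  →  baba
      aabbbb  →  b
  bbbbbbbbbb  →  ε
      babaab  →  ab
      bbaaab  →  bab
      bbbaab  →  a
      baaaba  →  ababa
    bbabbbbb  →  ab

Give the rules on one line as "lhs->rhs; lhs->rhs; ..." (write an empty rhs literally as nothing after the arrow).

aa->b; baa->ab; bb->

  | babbba => baba
  | ababaaaba => abaababa => aabbaba => bbbaba => baba
  | aabbbb => bbbbb => bbb => b
  | bbbbbbbbbb => bbbbbbbb => bbbbbb => bbbb => bb => ε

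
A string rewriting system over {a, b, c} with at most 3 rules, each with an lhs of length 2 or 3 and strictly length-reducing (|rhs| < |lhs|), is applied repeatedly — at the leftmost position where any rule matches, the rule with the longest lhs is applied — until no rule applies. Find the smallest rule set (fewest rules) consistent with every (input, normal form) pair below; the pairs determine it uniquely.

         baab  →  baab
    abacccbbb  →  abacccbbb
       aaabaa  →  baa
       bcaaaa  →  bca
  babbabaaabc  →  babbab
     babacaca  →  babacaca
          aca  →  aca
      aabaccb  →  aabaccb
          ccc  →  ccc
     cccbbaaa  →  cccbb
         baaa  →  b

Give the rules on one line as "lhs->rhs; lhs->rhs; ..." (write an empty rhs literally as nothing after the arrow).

  | baab
  | abacccbbb
  | aaabaa => baa
  | bcaaaa => bca

aaa->; bbc->b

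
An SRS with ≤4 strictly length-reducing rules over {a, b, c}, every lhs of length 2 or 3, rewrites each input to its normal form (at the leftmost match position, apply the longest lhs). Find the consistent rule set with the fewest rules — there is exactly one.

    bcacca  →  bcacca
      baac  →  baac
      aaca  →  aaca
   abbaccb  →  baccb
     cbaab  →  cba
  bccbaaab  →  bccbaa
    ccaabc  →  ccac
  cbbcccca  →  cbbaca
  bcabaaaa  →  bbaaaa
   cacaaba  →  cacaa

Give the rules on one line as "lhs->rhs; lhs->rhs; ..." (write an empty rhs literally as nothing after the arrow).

  | bcacca
  | baac
  | aaca
  | abbaccb => baccb

ab->; cab->b; ccc->a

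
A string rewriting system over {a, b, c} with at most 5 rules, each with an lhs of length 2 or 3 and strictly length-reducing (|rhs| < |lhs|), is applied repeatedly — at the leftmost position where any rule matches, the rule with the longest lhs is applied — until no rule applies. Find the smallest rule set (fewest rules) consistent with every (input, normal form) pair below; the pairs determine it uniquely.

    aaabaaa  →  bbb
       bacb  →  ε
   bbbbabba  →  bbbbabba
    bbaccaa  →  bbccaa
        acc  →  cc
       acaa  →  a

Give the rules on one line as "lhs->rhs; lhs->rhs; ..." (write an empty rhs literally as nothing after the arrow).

  | aaabaaa => bbaaa => bbb
  | bacb => bcb => ε
  | bbbbabba
  | bbaccaa => bbccaa

aaa->b; ac->c; aca->; bcb->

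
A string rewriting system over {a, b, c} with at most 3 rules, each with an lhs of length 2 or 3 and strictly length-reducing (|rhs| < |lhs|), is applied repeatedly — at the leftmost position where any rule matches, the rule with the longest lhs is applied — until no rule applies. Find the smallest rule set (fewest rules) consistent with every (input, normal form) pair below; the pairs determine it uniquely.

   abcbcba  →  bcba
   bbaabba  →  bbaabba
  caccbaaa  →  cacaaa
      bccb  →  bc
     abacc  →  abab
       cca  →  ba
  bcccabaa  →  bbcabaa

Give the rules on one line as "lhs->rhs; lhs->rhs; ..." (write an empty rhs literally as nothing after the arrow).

  | abcbcba => bcba
  | bbaabba
  | caccbaaa => cacaaa
  | bccb => bc

abc->; cc->b; ccb->c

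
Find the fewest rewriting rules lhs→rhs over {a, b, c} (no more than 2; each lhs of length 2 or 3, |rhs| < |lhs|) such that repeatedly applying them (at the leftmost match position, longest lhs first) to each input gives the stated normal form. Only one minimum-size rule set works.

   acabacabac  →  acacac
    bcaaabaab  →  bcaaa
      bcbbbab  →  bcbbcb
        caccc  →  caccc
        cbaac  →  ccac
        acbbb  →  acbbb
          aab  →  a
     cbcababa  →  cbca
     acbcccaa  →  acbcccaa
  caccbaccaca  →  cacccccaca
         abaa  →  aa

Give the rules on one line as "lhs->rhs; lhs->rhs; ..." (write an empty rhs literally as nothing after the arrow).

  | acabacabac => acacabac => acacac
  | bcaaabaab => bcaaaab => bcaaa
  | bcbbbab => bcbbcb
  | caccc

ab->; ba->c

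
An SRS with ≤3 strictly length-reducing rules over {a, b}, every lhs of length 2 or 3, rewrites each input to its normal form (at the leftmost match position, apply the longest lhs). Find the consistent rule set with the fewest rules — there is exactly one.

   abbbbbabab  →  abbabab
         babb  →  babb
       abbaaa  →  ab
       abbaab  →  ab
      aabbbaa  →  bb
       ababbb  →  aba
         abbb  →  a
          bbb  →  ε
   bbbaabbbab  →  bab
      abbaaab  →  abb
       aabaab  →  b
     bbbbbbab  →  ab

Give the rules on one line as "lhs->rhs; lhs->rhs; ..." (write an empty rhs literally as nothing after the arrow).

aa->b; aaa->bb; bbb->

  | abbbbbabab => abbabab
  | babb
  | abbaaa => abbbb => ab
  | abbaab => abbbb => ab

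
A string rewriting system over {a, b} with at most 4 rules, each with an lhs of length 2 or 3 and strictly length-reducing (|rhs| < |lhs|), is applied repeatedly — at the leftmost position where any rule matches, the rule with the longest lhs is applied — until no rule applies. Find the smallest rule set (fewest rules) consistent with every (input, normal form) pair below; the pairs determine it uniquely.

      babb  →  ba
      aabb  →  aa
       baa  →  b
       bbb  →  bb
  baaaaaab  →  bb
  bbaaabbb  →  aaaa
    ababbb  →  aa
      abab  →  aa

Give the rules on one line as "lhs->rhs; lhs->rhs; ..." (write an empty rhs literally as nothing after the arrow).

  | babb => bab => ba
  | aabb => aab => aa
  | baa => b
  | bbb => bb

ab->a; baa->b; bba->aa; bbb->bb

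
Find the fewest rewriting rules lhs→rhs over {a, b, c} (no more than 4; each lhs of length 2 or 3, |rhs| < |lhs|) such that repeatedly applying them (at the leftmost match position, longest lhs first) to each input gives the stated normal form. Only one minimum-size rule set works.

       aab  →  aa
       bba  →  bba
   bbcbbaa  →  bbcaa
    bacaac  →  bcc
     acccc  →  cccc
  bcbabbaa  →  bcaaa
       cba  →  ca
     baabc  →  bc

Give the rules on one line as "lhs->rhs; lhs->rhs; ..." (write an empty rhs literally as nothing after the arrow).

  | aab => aa
  | bba
  | bbcbbaa => bbcbaa => bbcaa
  | bacaac => bcaac => bcac => bcc

ab->a; ac->c; cb->c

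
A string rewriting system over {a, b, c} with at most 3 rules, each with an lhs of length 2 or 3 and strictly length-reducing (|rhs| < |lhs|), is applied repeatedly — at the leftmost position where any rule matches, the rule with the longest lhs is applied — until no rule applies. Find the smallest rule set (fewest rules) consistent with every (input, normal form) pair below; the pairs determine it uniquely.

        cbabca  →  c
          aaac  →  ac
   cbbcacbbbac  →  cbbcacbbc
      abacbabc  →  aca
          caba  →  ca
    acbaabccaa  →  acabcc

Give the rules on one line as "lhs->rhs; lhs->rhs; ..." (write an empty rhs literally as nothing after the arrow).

  | cbabca => cbca => caa => c
  | aaac => ac
  | cbbcacbbbac => cbbcacbbc
  | abacbabc => acbabc => acbc => aca

aa->; ba->; cbc->ca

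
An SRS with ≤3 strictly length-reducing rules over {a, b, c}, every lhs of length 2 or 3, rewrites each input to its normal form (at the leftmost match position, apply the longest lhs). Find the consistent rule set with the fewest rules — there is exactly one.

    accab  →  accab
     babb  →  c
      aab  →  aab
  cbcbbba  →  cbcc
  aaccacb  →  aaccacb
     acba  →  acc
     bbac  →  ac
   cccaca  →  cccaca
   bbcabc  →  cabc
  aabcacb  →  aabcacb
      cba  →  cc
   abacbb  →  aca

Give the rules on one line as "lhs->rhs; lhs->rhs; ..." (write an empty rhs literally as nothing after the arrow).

  | accab
  | babb => cbb => c
  | aab
  | cbcbbba => cbcba => cbcc

ba->c; bac->ca; bb->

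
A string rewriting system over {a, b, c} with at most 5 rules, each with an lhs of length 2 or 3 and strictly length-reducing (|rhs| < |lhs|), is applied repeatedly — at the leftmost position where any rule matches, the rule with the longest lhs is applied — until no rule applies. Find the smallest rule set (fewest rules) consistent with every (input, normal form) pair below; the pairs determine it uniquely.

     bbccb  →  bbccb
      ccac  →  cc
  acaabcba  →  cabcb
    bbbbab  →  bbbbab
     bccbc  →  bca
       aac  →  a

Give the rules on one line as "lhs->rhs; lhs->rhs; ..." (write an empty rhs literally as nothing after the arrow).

  | bbccb
  | ccac => cc
  | acaabcba => cabcba => cabcb
  | bbbbab

ac->; aca->c; cba->cb; cbc->a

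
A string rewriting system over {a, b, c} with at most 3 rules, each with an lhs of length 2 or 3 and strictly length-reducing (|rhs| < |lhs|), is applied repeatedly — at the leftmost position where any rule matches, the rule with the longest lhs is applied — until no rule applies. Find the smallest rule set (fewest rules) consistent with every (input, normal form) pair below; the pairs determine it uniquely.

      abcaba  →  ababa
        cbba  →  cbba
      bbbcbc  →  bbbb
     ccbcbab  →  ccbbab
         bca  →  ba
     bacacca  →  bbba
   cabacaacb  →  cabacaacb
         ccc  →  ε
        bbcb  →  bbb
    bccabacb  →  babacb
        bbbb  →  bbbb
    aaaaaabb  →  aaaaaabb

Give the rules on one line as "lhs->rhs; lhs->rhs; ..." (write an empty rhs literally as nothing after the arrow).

acc->cb; bc->b; ccc->

  | abcaba => ababa
  | cbba
  | bbbcbc => bbbbc => bbbb
  | ccbcbab => ccbbab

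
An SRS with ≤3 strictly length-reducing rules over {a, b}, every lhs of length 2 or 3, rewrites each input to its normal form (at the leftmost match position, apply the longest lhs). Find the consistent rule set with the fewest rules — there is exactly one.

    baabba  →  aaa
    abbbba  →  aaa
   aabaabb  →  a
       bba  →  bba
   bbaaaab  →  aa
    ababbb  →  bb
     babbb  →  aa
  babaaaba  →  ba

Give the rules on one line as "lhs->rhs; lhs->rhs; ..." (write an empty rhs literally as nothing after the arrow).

  | baabba => bbba => aaa
  | abbbba => bbba => aaa
  | aabaabb => aaabb => aab => a
  | bba

ab->; baa->b; bbb->aa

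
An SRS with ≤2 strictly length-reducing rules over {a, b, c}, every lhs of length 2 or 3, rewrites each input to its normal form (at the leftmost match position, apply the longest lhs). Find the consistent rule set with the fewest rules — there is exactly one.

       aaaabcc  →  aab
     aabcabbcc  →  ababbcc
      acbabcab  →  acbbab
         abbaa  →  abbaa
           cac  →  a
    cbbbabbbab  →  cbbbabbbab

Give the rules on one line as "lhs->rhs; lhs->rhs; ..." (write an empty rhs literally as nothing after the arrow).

abc->b; cac->a

  | aaaabcc => aaabc => aab
  | aabcabbcc => ababbcc
  | acbabcab => acbbab
  | abbaa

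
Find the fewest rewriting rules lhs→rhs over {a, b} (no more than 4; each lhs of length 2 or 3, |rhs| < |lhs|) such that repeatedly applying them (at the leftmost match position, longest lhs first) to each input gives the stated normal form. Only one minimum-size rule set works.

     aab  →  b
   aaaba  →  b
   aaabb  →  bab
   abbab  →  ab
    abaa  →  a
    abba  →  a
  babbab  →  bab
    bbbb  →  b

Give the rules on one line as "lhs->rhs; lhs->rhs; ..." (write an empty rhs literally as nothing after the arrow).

  | aab => bb => b
  | aaaba => baba => b
  | aaabb => babb => bab
  | abbab => ab

aa->b; aba->; bb->b; bba->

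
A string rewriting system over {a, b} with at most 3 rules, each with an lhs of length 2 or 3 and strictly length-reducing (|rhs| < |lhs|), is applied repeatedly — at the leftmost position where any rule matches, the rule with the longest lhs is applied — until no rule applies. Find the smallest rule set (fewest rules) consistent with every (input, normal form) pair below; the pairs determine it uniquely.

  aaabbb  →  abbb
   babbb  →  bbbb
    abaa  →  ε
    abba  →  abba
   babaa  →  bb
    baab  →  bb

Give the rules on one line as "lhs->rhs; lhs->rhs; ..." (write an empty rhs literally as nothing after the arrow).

  | aaabbb => abbb
  | babbb => bbbb
  | abaa => aa => ε
  | abba

aa->; aba->a; bab->bb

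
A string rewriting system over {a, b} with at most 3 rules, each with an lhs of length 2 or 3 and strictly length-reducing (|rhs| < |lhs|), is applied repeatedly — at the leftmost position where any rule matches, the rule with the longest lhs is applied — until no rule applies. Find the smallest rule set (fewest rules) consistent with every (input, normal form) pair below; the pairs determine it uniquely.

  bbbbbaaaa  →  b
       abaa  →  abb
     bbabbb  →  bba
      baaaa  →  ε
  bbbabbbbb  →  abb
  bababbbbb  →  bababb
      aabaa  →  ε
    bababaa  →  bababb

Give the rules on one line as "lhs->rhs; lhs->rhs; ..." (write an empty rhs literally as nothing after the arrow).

aa->b; bbb->

  | bbbbbaaaa => bbaaaa => bbbaa => aa => b
  | abaa => abb
  | bbabbb => bba
  | baaaa => bbaa => bbb => ε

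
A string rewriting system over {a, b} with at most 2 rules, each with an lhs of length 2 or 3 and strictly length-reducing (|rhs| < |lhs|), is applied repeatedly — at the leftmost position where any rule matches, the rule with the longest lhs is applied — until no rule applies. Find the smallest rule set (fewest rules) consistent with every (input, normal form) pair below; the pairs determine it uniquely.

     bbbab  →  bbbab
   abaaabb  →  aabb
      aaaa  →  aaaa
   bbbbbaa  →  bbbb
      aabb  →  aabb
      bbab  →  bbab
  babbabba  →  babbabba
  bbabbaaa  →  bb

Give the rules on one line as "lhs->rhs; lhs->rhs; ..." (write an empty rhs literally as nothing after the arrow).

  | bbbab
  | abaaabb => aabb
  | aaaa
  | bbbbbaa => bbbb

aba->; baa->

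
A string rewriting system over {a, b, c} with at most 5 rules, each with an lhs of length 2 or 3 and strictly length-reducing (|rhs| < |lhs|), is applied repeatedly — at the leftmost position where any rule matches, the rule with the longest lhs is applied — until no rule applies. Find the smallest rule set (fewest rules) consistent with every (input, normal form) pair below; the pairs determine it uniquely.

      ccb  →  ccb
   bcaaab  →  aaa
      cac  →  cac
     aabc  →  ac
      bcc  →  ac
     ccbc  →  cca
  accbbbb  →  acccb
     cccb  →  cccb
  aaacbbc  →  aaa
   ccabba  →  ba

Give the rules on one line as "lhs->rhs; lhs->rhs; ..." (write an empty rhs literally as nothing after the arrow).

ab->; bbb->c; bc->a; cba->ba

  | ccb
  | bcaaab => aaaab => aaa
  | cac
  | aabc => ac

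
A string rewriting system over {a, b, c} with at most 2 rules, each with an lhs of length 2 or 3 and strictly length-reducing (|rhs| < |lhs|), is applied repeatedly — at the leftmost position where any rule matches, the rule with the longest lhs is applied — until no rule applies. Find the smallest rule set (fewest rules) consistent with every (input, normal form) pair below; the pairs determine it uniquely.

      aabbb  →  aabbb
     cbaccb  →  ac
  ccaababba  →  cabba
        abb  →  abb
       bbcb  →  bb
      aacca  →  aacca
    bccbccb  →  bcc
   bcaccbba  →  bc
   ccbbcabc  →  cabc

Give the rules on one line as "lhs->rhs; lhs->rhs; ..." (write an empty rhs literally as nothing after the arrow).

caa->c; cb->

  | aabbb
  | cbaccb => accb => ac
  | ccaababba => ccbabba => cabba
  | abb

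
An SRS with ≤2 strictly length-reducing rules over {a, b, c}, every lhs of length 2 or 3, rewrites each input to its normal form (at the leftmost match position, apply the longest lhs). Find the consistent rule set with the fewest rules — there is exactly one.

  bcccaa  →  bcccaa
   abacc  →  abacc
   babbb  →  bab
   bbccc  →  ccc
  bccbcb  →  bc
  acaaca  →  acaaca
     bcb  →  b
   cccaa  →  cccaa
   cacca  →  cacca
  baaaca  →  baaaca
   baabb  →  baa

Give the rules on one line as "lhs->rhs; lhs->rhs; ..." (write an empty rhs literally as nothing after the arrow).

bb->; cb->

  | bcccaa
  | abacc
  | babbb => bab
  | bbccc => ccc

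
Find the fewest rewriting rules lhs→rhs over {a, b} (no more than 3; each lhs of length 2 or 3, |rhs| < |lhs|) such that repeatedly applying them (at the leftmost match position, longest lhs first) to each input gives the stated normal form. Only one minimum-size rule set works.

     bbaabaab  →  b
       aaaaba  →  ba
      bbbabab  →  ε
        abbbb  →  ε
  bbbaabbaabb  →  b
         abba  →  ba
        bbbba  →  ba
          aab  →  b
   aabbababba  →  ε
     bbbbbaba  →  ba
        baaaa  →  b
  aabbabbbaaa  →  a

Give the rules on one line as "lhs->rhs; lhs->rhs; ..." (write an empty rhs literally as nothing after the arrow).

aa->; ab->; bb->a

  | bbaabaab => aaabaab => abaab => aab => b
  | aaaaba => aaba => ba
  | bbbabab => ababab => abab => ab => ε
  | abbbb => bbb => ab => ε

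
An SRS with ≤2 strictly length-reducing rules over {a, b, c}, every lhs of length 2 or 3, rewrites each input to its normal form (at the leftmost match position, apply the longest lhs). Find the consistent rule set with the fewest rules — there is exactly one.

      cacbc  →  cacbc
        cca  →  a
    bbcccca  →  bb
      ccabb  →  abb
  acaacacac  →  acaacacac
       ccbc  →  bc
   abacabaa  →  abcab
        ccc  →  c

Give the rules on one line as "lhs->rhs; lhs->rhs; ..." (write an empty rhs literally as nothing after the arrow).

  | cacbc
  | cca => a
  | bbcccca => bbcca => bba => bb
  | ccabb => abb

ba->b; cc->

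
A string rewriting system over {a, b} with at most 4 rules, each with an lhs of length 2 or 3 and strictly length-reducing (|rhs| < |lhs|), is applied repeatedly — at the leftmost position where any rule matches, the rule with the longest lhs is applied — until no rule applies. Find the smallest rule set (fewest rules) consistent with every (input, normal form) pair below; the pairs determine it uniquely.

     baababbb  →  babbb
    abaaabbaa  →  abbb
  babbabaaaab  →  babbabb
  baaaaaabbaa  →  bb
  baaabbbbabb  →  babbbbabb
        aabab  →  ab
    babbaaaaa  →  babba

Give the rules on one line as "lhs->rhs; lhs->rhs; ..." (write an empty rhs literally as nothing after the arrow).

  | baababbb => babbb
  | abaaabbaa => abaabbaa => ababbaa => abbbaa => abbb
  | babbabaaaab => babbabaaab => babbabaab => babbabab => babbabb
  | baaaaaabbaa => baaaabbaa => baabbaa => bbaa => bb

aa->; aab->; aba->ab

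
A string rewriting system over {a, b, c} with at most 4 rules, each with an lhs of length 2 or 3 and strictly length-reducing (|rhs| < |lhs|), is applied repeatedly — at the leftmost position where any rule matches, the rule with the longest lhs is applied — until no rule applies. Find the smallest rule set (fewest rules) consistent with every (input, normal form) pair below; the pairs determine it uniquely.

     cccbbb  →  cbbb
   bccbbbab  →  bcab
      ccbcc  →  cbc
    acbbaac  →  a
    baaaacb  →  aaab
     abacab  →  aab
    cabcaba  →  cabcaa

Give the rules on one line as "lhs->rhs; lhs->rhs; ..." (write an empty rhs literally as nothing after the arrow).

ac->; ba->a; cc->c

  | cccbbb => ccbbb => cbbb
  | bccbbbab => bcbbbab => bcbbab => bcbab => bcab
  | ccbcc => cbcc => cbc
  | acbbaac => bbaac => baac => aac => a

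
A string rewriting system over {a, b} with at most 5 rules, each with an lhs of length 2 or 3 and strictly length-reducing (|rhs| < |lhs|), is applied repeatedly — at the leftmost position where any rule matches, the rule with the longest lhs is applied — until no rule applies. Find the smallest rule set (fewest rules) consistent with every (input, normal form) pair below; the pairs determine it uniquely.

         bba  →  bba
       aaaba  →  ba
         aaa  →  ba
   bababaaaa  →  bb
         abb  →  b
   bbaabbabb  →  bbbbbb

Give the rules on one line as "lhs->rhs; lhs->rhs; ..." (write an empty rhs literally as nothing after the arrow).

  | bba
  | aaaba => baba => ba
  | aaa => ba
  | bababaaaa => babaaaa => baaaa => bbaa => bb

aa->; aaa->ba; aab->bb; ab->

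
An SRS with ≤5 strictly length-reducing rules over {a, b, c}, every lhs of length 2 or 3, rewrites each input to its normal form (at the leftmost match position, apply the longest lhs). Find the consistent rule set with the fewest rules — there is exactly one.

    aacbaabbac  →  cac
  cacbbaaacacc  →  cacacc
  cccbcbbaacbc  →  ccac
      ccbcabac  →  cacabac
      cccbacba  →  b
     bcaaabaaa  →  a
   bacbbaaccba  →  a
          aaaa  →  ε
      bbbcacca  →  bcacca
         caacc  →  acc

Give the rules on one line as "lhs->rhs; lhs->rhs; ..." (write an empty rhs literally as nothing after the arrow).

  | aacbaabbac => bcbaabbac => baaabbac => bbabbac => abbac => cac
  | cacbbaaacacc => caabaaacacc => cbbaaacacc => abaaacacc => abbacacc => cacacc
  | cccbcbbaacbc => ccacbbaacbc => ccaabaacbc => ccbbaacbc => cabaacbc => cabbcbc => cccbc => ccac
  | ccbcabac => cacabac

aa->b; abb->c; bb->; cb->a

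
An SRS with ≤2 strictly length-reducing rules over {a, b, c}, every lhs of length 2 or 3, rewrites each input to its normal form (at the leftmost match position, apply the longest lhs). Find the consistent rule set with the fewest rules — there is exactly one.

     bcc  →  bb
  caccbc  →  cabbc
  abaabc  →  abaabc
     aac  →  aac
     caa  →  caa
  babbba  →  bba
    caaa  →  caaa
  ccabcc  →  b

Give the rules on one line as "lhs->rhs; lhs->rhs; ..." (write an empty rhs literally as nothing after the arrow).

  | bcc => bb
  | caccbc => cabbc
  | abaabc
  | aac

bab->; cc->b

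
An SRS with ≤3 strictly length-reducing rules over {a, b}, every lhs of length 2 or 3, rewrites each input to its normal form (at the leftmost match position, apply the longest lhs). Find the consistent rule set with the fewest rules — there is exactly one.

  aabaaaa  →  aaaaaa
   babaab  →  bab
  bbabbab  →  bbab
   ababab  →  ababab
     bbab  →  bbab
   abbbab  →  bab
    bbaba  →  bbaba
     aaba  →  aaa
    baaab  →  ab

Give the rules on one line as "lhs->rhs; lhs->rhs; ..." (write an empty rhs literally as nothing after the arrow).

  | aabaaaa => aaaaaa
  | babaab => bab
  | bbabbab => bbab
  | ababab

aab->aa; abb->; baa->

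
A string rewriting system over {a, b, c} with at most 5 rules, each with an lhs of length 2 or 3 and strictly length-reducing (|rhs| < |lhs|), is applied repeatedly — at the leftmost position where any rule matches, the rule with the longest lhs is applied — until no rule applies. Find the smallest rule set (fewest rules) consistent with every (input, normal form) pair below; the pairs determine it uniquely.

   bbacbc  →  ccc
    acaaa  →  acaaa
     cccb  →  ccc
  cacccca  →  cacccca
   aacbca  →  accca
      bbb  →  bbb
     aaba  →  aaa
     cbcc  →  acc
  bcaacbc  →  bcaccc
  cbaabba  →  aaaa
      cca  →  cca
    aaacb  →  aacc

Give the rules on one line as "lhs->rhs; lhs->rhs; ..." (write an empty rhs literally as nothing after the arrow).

  | bbacbc => bacbc => acbc => ccc
  | acaaa
  | cccb => ccc
  | cacccca

acb->cc; ba->a; cb->a; ccb->cc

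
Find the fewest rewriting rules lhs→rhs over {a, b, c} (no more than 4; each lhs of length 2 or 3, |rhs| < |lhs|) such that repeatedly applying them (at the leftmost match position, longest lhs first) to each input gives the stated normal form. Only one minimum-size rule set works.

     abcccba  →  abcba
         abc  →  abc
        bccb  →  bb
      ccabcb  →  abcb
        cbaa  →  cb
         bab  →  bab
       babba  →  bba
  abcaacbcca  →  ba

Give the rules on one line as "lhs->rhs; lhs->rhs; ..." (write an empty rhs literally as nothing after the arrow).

aa->; abb->b; cc->

  | abcccba => abcba
  | abc
  | bccb => bb
  | ccabcb => abcb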